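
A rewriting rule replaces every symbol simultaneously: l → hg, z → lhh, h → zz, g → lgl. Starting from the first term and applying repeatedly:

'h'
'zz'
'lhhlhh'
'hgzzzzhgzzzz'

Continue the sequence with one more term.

Expanding hgzzzzhgzzzz: h→zz, g→lgl, z→lhh, z→lhh, z→lhh, z→lhh, h→zz, g→lgl, z→lhh, z→lhh, z→lhh, z→lhh. Concatenated: zz lgl lhh lhh lhh lhh zz lgl lhh lhh lhh lhh.

zzlgllhhlhhlhhlhhzzlgllhhlhhlhhlhh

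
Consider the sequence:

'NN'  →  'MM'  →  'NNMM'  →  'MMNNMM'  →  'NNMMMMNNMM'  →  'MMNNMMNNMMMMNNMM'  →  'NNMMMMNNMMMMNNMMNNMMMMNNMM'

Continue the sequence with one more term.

This is a Fibonacci-style word recurrence s(k) = s(k−2)·s(k−1): e.g. NN·MM = NNMM.
So term 8 is MMNNMMNNMMMMNNMM·NNMMMMNNMMMMNNMMNNMMMMNNMM.

MMNNMMNNMMMMNNMMNNMMMMNNMMMMNNMMNNMMMMNNMM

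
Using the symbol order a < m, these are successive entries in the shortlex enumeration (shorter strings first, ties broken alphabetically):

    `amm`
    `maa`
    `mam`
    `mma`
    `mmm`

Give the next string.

After mmm the length-3 strings are exhausted; the first length-4 string is 4 copies of a.

aaaa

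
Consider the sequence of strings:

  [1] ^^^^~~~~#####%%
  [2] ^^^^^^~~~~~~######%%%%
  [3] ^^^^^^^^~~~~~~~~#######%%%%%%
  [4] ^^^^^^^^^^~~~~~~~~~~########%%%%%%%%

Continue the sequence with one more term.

Reading off run lengths: ^ runs 4, 6, 8, 10; ~ runs 4, 6, 8, 10; # runs 5, 6, 7, 8; % runs 2, 4, 6, 8 — each is linear in n, where the shown terms are n = 2, 3, 4, 5.
At n = 6 the blocks have lengths 12, 12, 9, 10.

^^^^^^^^^^^^~~~~~~~~~~~~#########%%%%%%%%%%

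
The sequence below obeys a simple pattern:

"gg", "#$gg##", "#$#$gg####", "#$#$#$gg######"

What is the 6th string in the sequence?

#$#$#$#$#$gg##########

s(k+1) = #$·s(k)·##, so each term gains #$ as a prefix and ## as a suffix.
From #$#$#$gg######, 2 further steps: #$#$#$gg###### → #$#$#$#$gg######## → (answer).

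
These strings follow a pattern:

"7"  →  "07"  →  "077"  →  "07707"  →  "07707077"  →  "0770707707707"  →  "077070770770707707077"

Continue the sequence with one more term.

This is a Fibonacci-style word recurrence s(k) = s(k−1)·s(k−2): e.g. 07·7 = 077.
The next term joins 077070770770707707077 and 0770707707707.

0770707707707077070770770707707707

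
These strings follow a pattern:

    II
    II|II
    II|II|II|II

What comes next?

Every step duplicates the string with '|' between the halves.
Doubling II|II|II|II with '|' between the halves:

II|II|II|II|II|II|II|II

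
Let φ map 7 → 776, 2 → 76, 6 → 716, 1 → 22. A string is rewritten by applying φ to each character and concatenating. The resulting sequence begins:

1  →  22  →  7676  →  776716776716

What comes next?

Expanding 776716776716: 7→776, 7→776, 6→716, 7→776, 1→22, 6→716, 7→776, 7→776, 6→716, 7→776, 1→22, 6→716. Concatenated: 776 776 716 776 22 716 776 776 716 776 22 716.

7767767167762271677677671677622716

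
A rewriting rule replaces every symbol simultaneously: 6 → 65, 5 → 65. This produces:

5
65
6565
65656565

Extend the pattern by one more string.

6565656565656565

Expanding 65656565: 6→65, 5→65, 6→65, 5→65, 6→65, 5→65, 6→65, 5→65. Concatenated: 65 65 65 65 65 65 65 65.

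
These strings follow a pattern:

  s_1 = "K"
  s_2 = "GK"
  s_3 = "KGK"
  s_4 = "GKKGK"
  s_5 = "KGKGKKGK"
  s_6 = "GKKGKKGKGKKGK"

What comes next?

From term 3 onward, concatenate the second-to-last term with the last: K·GK = KGK, GK·KGK = GKKGK, …
Continuing: KGKGKKGK · GKKGKKGKGKKGK gives term 7.

KGKGKKGKGKKGKKGKGKKGK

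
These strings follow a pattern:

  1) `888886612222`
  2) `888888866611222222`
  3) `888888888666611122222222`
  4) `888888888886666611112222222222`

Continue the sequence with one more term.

888888888888866666611111222222222222

The n-th term is 2n+1 8's then n 6's then n-1 1's then 2n 2's, where the shown terms are n = 2, 3, 4, 5.
For the next term, n = 6, so the run lengths are 13, 6, 5, 12.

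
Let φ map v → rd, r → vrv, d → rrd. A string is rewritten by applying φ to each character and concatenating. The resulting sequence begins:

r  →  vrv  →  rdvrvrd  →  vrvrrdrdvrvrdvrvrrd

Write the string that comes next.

Rewriting the 19 symbols of vrvrrdrdvrvrdvrvrrd one by one yields rd vrv rd vrv vrv rrd vrv rrd rd vrv rd vrv rrd rd vrv rd vrv vrv rrd; concatenated:

rdvrvrdvrvvrvrrdvrvrrdrdvrvrdvrvrrdrdvrvrdvrvvrvrrd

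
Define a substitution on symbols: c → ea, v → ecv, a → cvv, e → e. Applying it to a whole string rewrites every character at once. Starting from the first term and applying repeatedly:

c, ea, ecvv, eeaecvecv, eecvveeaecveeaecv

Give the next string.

eeeaecvecveecvveeaecveecvveeaecv

Replace each of the 17 characters of eecvveeaecveeaecv in place — e e ea ecv ecv e e cvv e ea ecv e e cvv e ea ecv — and concatenate.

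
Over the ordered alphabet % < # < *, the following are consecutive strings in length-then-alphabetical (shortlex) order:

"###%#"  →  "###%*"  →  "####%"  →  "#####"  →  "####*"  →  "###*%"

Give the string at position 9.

Advancing 3 positions from ###*% through ###*% → ###*# → ###** reaches term 9.

##*%%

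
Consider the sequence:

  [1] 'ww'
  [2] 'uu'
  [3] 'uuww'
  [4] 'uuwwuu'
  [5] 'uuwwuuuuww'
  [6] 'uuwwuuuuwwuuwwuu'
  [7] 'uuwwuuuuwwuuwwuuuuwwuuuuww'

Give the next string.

uuwwuuuuwwuuwwuuuuwwuuuuwwuuwwuuuuwwuuwwuu

From term 3 onward, concatenate the last term with the second-to-last: uu·ww = uuww, uuww·uu = uuwwuu, …
The next term joins uuwwuuuuwwuuwwuuuuwwuuuuww and uuwwuuuuwwuuwwuu.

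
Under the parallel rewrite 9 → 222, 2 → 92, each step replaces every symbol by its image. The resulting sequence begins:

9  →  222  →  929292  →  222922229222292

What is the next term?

Rewriting the 15 symbols of 222922229222292 one by one yields 92 92 92 222 92 92 92 92 222 92 92 92 92 222 92; concatenated:

929292222929292922229292929222292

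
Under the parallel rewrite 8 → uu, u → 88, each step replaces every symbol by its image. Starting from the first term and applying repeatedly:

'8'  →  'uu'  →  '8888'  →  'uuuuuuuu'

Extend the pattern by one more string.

Rewriting each symbol of uuuuuuuu: u→88, u→88, u→88, u→88, u→88, u→88, u→88, u→88, which concatenates to 88 88 88 88 88 88 88 88.

8888888888888888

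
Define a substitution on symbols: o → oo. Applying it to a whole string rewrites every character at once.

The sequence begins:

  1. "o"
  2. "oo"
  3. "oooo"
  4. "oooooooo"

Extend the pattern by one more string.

oooooooooooooooo

Apply φ to oooooooo symbol by symbol: o→oo, o→oo, o→oo, o→oo, o→oo, o→oo, o→oo, o→oo; joined: oo oo oo oo oo oo oo oo.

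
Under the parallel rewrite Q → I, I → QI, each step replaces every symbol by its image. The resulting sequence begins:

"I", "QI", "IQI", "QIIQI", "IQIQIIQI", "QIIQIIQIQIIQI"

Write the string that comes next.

IQIQIIQIQIIQIIQIQIIQI

φ(QIIQIIQIQIIQI) expands symbol-by-symbol to I QI QI I QI QI I QI I QI QI I QI; joining the 13 pieces gives the next term.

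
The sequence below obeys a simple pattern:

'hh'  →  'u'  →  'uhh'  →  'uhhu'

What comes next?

uhhuuhh

Each term (from the third on) is the previous term followed by the one before it: term 3 = u·hh = uhh.
Continuing: uhhu · uhh gives term 5.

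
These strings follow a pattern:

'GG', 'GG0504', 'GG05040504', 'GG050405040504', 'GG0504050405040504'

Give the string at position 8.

Every step adds 0504 to the end: s(k+1) = s(k)·0504.
From GG0504050405040504, 3 further steps: GG0504050405040504 → GG05040504050405040504 → GG050405040504050405040504 → (answer).

GG0504050405040504050405040504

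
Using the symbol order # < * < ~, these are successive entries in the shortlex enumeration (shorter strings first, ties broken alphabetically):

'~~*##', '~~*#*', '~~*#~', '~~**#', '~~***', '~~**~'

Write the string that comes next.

Find the rightmost character of ~~**~ below ~, bump it to the next letter, and reset everything to its right to #.

~~*~#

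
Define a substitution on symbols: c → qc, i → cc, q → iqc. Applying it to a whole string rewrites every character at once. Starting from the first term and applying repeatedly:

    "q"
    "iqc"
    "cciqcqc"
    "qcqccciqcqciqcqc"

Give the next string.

iqcqciqcqcqcqccciqcqciqcqccciqcqciqcqc

Applying the rule to each of the 16 symbols of qcqccciqcqciqcqc gives the pieces iqc qc iqc qc qc qc cc iqc qc iqc qc cc iqc qc iqc qc, which concatenate to the answer.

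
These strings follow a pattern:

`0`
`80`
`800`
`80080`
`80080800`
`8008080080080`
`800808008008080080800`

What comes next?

From term 3 onward, concatenate the last term with the second-to-last: 80·0 = 800, 800·80 = 80080, …
So term 8 is 800808008008080080800·8008080080080.

8008080080080800808008008080080080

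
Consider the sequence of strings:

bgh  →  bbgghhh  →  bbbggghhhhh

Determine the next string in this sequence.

bbbbgggghhhhhhh

Term n consists of n b's, followed by n g's, followed by 2n-1 h's (n = 1, 2, …).
At n = 4 the blocks have lengths 4, 4, 7.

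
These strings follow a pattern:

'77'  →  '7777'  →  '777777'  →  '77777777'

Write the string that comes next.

Every step adds 77 to the end: s(k+1) = s(k)·77.
So the next term is 77777777·77.

7777777777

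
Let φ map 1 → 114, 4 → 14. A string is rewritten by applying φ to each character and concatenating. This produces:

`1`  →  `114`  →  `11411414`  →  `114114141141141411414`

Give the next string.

φ(114114141141141411414) expands symbol-by-symbol to 114 114 14 114 114 14 114 14 114 114 14 114 114 14 114 14 114 114 14 114 14; joining the 21 pieces gives the next term.

1141141411411414114141141141411411414114141141141411414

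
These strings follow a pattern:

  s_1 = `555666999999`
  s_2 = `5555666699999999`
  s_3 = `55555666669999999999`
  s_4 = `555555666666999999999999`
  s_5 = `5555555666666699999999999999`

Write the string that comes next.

55555555666666669999999999999999

Term n consists of n 5's, followed by n 6's, followed by 2n 9's, where the shown terms are n = 3, 4, 5, 6, 7.
For the next term, n = 8, so the run lengths are 8, 8, 16.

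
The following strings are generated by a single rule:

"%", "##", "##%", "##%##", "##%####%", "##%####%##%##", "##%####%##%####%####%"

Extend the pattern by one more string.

This is a Fibonacci-style word recurrence s(k) = s(k−1)·s(k−2): e.g. ##·% = ##%.
The next term joins ##%####%##%####%####% and ##%####%##%##.

##%####%##%####%####%##%####%##%##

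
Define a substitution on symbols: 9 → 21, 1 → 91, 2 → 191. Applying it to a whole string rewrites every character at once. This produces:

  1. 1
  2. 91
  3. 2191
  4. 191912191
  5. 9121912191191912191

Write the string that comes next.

21911919121911919121919121912191191912191

φ(9121912191191912191) expands symbol-by-symbol to 21 91 191 91 21 91 191 91 21 91 91 21 91 21 91 191 91 21 91; joining the 19 pieces gives the next term.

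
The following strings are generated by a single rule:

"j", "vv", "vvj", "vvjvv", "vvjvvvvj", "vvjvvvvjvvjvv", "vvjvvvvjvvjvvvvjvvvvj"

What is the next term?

From term 3 onward, concatenate the last term with the second-to-last: vv·j = vvj, vvj·vv = vvjvv, …
Continuing: vvjvvvvjvvjvvvvjvvvvj · vvjvvvvjvvjvv gives term 8.

vvjvvvvjvvjvvvvjvvvvjvvjvvvvjvvjvv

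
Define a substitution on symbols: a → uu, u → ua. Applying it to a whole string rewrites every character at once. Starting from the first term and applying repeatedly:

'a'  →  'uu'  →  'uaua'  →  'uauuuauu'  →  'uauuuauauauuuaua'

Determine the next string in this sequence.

φ(uauuuauauauuuaua) expands symbol-by-symbol to ua uu ua ua ua uu ua uu ua uu ua ua ua uu ua uu; joining the 16 pieces gives the next term.

uauuuauauauuuauuuauuuauauauuuauu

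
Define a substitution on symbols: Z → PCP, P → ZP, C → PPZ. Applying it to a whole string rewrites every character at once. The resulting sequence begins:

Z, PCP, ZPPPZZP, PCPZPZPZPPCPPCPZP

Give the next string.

Rewriting the 17 symbols of PCPZPZPZPPCPPCPZP one by one yields ZP PPZ ZP PCP ZP PCP ZP PCP ZP ZP PPZ ZP ZP PPZ ZP PCP ZP; concatenated:

ZPPPZZPPCPZPPCPZPPCPZPZPPPZZPZPPPZZPPCPZP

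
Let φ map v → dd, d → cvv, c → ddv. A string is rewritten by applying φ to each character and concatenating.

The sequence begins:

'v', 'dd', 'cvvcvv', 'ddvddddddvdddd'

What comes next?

Replace each of the 14 characters of ddvddddddvdddd in place — cvv cvv dd cvv cvv cvv cvv cvv cvv dd cvv cvv cvv cvv — and concatenate.

cvvcvvddcvvcvvcvvcvvcvvcvvddcvvcvvcvvcvv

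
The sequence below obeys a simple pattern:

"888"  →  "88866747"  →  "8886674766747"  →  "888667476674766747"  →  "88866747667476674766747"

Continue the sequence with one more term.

Each term is the previous one with 66747 appended.
So the next term is 88866747667476674766747·66747.

8886674766747667476674766747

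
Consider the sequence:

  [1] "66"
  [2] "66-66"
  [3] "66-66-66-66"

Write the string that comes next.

Every step duplicates the string with '-' between the halves.
One more doubling of 66-66-66-66 gives the answer.

66-66-66-66-66-66-66-66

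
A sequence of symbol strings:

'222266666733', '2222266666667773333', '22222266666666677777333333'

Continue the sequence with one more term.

222222266666666666777777733333333

Term n consists of n+3 2's, followed by 2n+3 6's, followed by 2n-1 7's, followed by 2n 3's (n = 1, 2, …).
For the next term, n = 4, so the run lengths are 7, 11, 7, 8.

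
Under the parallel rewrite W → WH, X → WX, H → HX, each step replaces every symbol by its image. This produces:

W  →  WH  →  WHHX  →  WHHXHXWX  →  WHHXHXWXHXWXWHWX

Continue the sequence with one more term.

Rewriting the 16 symbols of WHHXHXWXHXWXWHWX one by one yields WH HX HX WX HX WX WH WX HX WX WH WX WH HX WH WX; concatenated:

WHHXHXWXHXWXWHWXHXWXWHWXWHHXWHWX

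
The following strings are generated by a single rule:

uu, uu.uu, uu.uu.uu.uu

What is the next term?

s(k+1) = s(k)·.·s(k) — each term doubles the last with '.' between the halves.
Doubling uu.uu.uu.uu with '.' between the halves:

uu.uu.uu.uu.uu.uu.uu.uu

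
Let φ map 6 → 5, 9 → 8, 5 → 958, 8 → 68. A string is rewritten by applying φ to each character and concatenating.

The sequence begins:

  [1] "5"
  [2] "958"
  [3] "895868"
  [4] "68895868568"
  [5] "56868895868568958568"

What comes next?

95856856868895868568958568895868958568

φ(56868895868568958568) expands symbol-by-symbol to 958 5 68 5 68 68 8 958 68 5 68 958 5 68 8 958 68 958 5 68; joining the 20 pieces gives the next term.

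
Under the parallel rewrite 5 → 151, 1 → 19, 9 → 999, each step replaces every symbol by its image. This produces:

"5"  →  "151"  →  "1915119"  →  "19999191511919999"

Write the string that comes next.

199999999999991999919151191999919999999999999

φ(19999191511919999) expands symbol-by-symbol to 19 999 999 999 999 19 999 19 151 19 19 999 19 999 999 999 999; joining the 17 pieces gives the next term.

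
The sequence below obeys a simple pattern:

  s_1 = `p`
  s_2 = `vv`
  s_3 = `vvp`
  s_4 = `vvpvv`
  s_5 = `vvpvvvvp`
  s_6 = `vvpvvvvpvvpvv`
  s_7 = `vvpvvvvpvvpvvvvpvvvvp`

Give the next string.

vvpvvvvpvvpvvvvpvvvvpvvpvvvvpvvpvv

Each term (from the third on) is the previous term followed by the one before it: term 3 = vv·p = vvp.
Continuing: vvpvvvvpvvpvvvvpvvvvp · vvpvvvvpvvpvv gives term 8.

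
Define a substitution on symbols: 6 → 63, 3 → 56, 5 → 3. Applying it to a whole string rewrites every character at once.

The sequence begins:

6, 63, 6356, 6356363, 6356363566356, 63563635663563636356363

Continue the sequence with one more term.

635636356635636363563635663566356363566356

Applying the rule to each of the 23 symbols of 63563635663563636356363 gives the pieces 63 56 3 63 56 63 56 3 63 63 56 3 63 56 63 56 63 56 3 63 56 63 56, which concatenate to the answer.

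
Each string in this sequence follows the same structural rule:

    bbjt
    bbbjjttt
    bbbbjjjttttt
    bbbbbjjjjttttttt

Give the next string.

Each string has the form b^{n+1} j^{n} t^{2n-1} (n = 1, 2, …).
For the next term, n = 5, so the run lengths are 6, 5, 9.

bbbbbbjjjjjttttttttt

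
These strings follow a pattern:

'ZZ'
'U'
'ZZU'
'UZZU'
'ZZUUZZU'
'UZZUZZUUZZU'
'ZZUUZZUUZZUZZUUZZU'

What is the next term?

This is a Fibonacci-style word recurrence s(k) = s(k−2)·s(k−1): e.g. ZZ·U = ZZU.
So term 8 is UZZUZZUUZZU·ZZUUZZUUZZUZZUUZZU.

UZZUZZUUZZUZZUUZZUUZZUZZUUZZU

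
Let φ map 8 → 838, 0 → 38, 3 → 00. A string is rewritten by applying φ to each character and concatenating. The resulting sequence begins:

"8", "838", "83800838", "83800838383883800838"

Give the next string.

Applying the rule to each of the 20 symbols of 83800838383883800838 gives the pieces 838 00 838 38 38 838 00 838 00 838 00 838 838 00 838 38 38 838 00 838, which concatenate to the answer.

83800838383883800838008380083883800838383883800838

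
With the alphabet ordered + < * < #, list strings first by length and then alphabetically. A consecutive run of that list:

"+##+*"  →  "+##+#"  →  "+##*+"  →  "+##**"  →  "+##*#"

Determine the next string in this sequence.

+###+

Find the rightmost character of +##*# below #, bump it to the next letter, and reset everything to its right to +.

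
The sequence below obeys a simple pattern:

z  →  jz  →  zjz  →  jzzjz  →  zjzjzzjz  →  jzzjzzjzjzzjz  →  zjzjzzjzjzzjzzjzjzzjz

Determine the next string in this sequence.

Each term (from the third on) is the two preceding terms concatenated in order: term 3 = z·jz = zjz.
The next term joins jzzjzzjzjzzjz and zjzjzzjzjzzjzzjzjzzjz.

jzzjzzjzjzzjzzjzjzzjzjzzjzzjzjzzjz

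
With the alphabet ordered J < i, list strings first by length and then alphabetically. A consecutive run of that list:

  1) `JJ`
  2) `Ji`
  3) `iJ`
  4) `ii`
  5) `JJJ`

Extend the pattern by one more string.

JJi

Find the rightmost character of JJJ below i, bump it to the next letter, and reset everything to its right to J.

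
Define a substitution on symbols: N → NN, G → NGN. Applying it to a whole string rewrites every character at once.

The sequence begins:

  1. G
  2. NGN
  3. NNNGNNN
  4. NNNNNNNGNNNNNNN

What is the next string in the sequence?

NNNNNNNNNNNNNNNGNNNNNNNNNNNNNNN

Applying the rule to each of the 15 symbols of NNNNNNNGNNNNNNN gives the pieces NN NN NN NN NN NN NN NGN NN NN NN NN NN NN NN, which concatenate to the answer.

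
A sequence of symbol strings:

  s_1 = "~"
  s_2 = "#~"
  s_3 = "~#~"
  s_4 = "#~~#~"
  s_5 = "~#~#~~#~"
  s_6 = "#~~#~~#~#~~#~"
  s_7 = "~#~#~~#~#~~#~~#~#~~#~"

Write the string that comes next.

Each term (from the third on) is the two preceding terms concatenated in order: term 3 = ~·#~ = ~#~.
So term 8 is #~~#~~#~#~~#~·~#~#~~#~#~~#~~#~#~~#~.

#~~#~~#~#~~#~~#~#~~#~#~~#~~#~#~~#~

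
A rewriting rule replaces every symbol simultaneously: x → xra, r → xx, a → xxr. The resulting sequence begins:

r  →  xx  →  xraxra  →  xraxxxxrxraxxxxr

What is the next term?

xraxxxxrxraxraxraxraxxxraxxxxrxraxraxraxraxx

Applying the rule to each of the 16 symbols of xraxxxxrxraxxxxr gives the pieces xra xx xxr xra xra xra xra xx xra xx xxr xra xra xra xra xx, which concatenate to the answer.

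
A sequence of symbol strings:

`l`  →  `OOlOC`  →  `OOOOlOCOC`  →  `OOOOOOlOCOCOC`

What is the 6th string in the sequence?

OOOOOOOOOOlOCOCOCOCOC

Every step adds OO to the front and OC to the end of the previous string.
From OOOOOOlOCOCOC, 2 further steps: OOOOOOlOCOCOC → OOOOOOOOlOCOCOCOC → (answer).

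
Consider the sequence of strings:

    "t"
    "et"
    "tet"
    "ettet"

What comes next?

Each term (from the third on) is the two preceding terms concatenated in order: term 3 = t·et = tet.
Continuing: tet · ettet gives term 5.

tetettet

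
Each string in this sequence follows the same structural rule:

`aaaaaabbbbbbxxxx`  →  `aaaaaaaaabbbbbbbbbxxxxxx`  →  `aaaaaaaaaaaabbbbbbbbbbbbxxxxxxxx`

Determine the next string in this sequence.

Term n consists of 3n a's, followed by 3n b's, followed by 2n x's, where the shown terms are n = 2, 3, 4.
At n = 5 the blocks have lengths 15, 15, 10.

aaaaaaaaaaaaaaabbbbbbbbbbbbbbbxxxxxxxxxx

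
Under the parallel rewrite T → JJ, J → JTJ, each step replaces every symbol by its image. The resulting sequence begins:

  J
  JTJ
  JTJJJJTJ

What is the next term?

JTJJJJTJJTJJTJJTJJJJTJ

Apply φ to JTJJJJTJ symbol by symbol: J→JTJ, T→JJ, J→JTJ, J→JTJ, J→JTJ, J→JTJ, T→JJ, J→JTJ; joined: JTJ JJ JTJ JTJ JTJ JTJ JJ JTJ.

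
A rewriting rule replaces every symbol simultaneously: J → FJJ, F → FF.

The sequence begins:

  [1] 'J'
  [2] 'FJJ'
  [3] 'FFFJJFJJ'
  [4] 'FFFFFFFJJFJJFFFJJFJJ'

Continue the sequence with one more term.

FFFFFFFFFFFFFFFJJFJJFFFJJFJJFFFFFFFJJFJJFFFJJFJJ

Replace each of the 20 characters of FFFFFFFJJFJJFFFJJFJJ in place — FF FF FF FF FF FF FF FJJ FJJ FF FJJ FJJ FF FF FF FJJ FJJ FF FJJ FJJ — and concatenate.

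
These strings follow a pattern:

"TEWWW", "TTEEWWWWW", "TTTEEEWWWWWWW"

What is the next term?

TTTTEEEEWWWWWWWWW

Each string has the form T^{n} E^{n} W^{2n+1} (n = 1, 2, …).
For the next term, n = 4, so the run lengths are 4, 4, 9.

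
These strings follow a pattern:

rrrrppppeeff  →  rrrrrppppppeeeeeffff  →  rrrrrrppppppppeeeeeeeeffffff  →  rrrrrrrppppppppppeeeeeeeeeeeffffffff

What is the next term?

Term n consists of n+3 r's, followed by 2n+2 p's, followed by 3n-1 e's, followed by 2n f's (n = 1, 2, …).
At n = 5 the blocks have lengths 8, 12, 14, 10.

rrrrrrrrppppppppppppeeeeeeeeeeeeeeffffffffff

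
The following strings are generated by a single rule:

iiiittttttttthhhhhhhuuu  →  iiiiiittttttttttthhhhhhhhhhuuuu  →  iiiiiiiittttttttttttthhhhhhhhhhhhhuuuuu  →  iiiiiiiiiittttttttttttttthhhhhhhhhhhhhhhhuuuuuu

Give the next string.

iiiiiiiiiiiittttttttttttttttthhhhhhhhhhhhhhhhhhhuuuuuuu

Term n consists of 2n-2 i's, followed by 2n+3 t's, followed by 3n-2 h's, followed by n u's, where the shown terms are n = 3, 4, 5, 6.
At n = 7 the blocks have lengths 12, 17, 19, 7.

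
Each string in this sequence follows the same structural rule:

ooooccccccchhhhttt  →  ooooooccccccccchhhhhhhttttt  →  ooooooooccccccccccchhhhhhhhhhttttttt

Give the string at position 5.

Reading off run lengths: o runs 4, 6, 8; c runs 7, 9, 11; h runs 4, 7, 10; t runs 3, 5, 7 — each is linear in n, where the shown terms are n = 2, 3, 4.
At n = 6 the blocks have lengths 12, 15, 16, 11.

ooooooooooooccccccccccccccchhhhhhhhhhhhhhhhttttttttttt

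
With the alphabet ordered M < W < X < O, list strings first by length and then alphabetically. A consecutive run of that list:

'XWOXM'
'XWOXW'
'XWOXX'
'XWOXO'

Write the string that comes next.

The successor of XWOXO increments the rightmost position that isn't already O and resets every position after it to M.

XWOOM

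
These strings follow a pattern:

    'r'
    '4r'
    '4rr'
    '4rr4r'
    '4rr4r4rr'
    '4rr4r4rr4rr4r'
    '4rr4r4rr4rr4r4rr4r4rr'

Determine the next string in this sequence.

4rr4r4rr4rr4r4rr4r4rr4rr4r4rr4rr4r

This is a Fibonacci-style word recurrence s(k) = s(k−1)·s(k−2): e.g. 4r·r = 4rr.
Continuing: 4rr4r4rr4rr4r4rr4r4rr · 4rr4r4rr4rr4r gives term 8.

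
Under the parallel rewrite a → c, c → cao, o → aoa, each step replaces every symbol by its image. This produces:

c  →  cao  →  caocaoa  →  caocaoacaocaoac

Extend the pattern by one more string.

caocaoacaocaoaccaocaoacaocaoaccao

Applying the rule to each of the 15 symbols of caocaoacaocaoac gives the pieces cao c aoa cao c aoa c cao c aoa cao c aoa c cao, which concatenate to the answer.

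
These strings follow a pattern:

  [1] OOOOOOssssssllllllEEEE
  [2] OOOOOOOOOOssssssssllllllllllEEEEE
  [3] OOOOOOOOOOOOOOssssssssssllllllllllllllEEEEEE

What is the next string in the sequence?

OOOOOOOOOOOOOOOOOOssssssssssssllllllllllllllllllEEEEEEE

Reading off run lengths: O runs 6, 10, 14; s runs 6, 8, 10; l runs 6, 10, 14; E runs 4, 5, 6 — each is linear in n, where the shown terms are n = 2, 3, 4.
For the next term, n = 5, so the run lengths are 18, 12, 18, 7.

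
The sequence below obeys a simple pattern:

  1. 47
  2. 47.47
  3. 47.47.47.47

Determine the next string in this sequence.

s(k+1) = s(k)·.·s(k) — each term doubles the last with '.' between the halves.
One more doubling of 47.47.47.47 gives the answer.

47.47.47.47.47.47.47.47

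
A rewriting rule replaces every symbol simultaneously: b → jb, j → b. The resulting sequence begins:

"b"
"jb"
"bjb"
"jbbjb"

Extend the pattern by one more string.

bjbjbbjb

Apply φ to jbbjb symbol by symbol: j→b, b→jb, b→jb, j→b, b→jb; joined: b jb jb b jb.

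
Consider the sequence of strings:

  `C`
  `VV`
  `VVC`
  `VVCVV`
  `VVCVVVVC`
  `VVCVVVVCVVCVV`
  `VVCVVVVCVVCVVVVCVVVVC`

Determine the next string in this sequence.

Each term (from the third on) is the previous term followed by the one before it: term 3 = VV·C = VVC.
So term 8 is VVCVVVVCVVCVVVVCVVVVC·VVCVVVVCVVCVV.

VVCVVVVCVVCVVVVCVVVVCVVCVVVVCVVCVV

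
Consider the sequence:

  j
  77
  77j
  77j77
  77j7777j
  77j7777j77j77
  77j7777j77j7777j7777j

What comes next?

Each term (from the third on) is the previous term followed by the one before it: term 3 = 77·j = 77j.
Continuing: 77j7777j77j7777j7777j · 77j7777j77j77 gives term 8.

77j7777j77j7777j7777j77j7777j77j77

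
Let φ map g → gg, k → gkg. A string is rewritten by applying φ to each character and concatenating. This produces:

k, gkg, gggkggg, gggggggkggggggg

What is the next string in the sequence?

Rewriting the 15 symbols of gggggggkggggggg one by one yields gg gg gg gg gg gg gg gkg gg gg gg gg gg gg gg; concatenated:

gggggggggggggggkggggggggggggggg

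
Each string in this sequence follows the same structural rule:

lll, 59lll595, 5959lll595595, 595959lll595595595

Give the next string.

Every step adds 59 to the front and 595 to the end of the previous string.
So the next term is 59·595959lll595595595·595.

59595959lll595595595595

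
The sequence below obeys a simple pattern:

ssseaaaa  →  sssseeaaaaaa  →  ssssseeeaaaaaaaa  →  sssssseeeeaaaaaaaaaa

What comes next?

ssssssseeeeeaaaaaaaaaaaa

Reading off run lengths: s runs 3, 4, 5, 6; e runs 1, 2, 3, 4; a runs 4, 6, 8, 10 — each is linear in n, where the shown terms are n = 2, 3, 4, 5.
At n = 6 the blocks have lengths 7, 5, 12.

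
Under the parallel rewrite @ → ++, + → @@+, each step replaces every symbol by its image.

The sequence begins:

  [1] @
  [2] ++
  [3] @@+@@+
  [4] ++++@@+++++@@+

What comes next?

Rewriting the 14 symbols of ++++@@+++++@@+ one by one yields @@+ @@+ @@+ @@+ ++ ++ @@+ @@+ @@+ @@+ @@+ ++ ++ @@+; concatenated:

@@+@@+@@+@@+++++@@+@@+@@+@@+@@+++++@@+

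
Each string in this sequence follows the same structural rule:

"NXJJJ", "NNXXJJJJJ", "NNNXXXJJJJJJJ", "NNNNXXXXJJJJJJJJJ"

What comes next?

Reading off run lengths: N runs 1, 2, 3, 4; X runs 1, 2, 3, 4; J runs 3, 5, 7, 9 — each is linear in n (n = 1, 2, …).
For the next term, n = 5, so the run lengths are 5, 5, 11.

NNNNNXXXXXJJJJJJJJJJJ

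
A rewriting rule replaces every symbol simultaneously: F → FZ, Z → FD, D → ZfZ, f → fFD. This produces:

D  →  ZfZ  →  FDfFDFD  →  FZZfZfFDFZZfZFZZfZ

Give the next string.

Rewriting the 18 symbols of FZZfZfFDFZZfZFZZfZ one by one yields FZ FD FD fFD FD fFD FZ ZfZ FZ FD FD fFD FD FZ FD FD fFD FD; concatenated:

FZFDFDfFDFDfFDFZZfZFZFDFDfFDFDFZFDFDfFDFD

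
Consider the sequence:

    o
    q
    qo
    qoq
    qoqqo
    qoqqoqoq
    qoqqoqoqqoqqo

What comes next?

qoqqoqoqqoqqoqoqqoqoq

This is a Fibonacci-style word recurrence s(k) = s(k−1)·s(k−2): e.g. q·o = qo.
So term 8 is qoqqoqoqqoqqo·qoqqoqoq.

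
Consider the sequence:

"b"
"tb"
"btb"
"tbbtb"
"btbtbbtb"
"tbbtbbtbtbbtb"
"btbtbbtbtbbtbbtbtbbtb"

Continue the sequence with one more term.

tbbtbbtbtbbtbbtbtbbtbtbbtbbtbtbbtb

Each term (from the third on) is the two preceding terms concatenated in order: term 3 = b·tb = btb.
Continuing: tbbtbbtbtbbtb · btbtbbtbtbbtbbtbtbbtb gives term 8.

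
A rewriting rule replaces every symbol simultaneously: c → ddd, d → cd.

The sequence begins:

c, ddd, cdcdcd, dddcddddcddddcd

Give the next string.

Replace each of the 15 characters of dddcddddcddddcd in place — cd cd cd ddd cd cd cd cd ddd cd cd cd cd ddd cd — and concatenate.

cdcdcddddcdcdcdcddddcdcdcdcddddcd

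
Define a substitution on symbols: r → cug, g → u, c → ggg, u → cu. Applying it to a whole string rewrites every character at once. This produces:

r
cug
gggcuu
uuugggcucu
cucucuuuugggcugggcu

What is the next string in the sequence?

Rewriting the 19 symbols of cucucuuuugggcugggcu one by one yields ggg cu ggg cu ggg cu cu cu cu u u u ggg cu u u u ggg cu; concatenated:

gggcugggcugggcucucucuuuugggcuuuugggcu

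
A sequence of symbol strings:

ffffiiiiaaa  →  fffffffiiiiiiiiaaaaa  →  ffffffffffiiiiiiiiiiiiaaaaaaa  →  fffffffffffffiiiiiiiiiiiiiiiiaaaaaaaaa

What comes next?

ffffffffffffffffiiiiiiiiiiiiiiiiiiiiaaaaaaaaaaa

Each string has the form f^{3n+1} i^{4n} a^{2n+1} (n = 1, 2, …).
At n = 5 the blocks have lengths 16, 20, 11.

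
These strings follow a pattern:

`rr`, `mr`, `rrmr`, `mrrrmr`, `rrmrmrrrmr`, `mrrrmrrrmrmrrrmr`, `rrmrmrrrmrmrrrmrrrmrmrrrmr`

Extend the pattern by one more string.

This is a Fibonacci-style word recurrence s(k) = s(k−2)·s(k−1): e.g. rr·mr = rrmr.
So term 8 is mrrrmrrrmrmrrrmr·rrmrmrrrmrmrrrmrrrmrmrrrmr.

mrrrmrrrmrmrrrmrrrmrmrrrmrmrrrmrrrmrmrrrmr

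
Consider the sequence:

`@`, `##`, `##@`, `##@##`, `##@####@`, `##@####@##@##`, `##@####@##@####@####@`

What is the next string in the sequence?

##@####@##@####@####@##@####@##@##

From term 3 onward, concatenate the last term with the second-to-last: ##·@ = ##@, ##@·## = ##@##, …
Continuing: ##@####@##@####@####@ · ##@####@##@## gives term 8.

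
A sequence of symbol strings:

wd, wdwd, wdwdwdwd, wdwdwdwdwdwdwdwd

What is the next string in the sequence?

s(k+1) = s(k)·s(k) — each term doubles the last.
Doubling wdwdwdwdwdwdwdwd:

wdwdwdwdwdwdwdwdwdwdwdwdwdwdwdwd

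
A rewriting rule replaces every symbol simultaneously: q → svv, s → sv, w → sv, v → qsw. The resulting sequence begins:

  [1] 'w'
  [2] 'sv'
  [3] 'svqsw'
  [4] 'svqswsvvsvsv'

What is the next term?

Apply φ to svqswsvvsvsv symbol by symbol: s→sv, v→qsw, q→svv, s→sv, w→sv, s→sv, v→qsw, v→qsw, s→sv, v→qsw, s→sv, v→qsw; joined: sv qsw svv sv sv sv qsw qsw sv qsw sv qsw.

svqswsvvsvsvsvqswqswsvqswsvqsw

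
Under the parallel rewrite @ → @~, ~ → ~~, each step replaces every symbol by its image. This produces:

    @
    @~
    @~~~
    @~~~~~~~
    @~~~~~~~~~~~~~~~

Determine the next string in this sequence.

@~~~~~~~~~~~~~~~~~~~~~~~~~~~~~~~

φ(@~~~~~~~~~~~~~~~) expands symbol-by-symbol to @~ ~~ ~~ ~~ ~~ ~~ ~~ ~~ ~~ ~~ ~~ ~~ ~~ ~~ ~~ ~~; joining the 16 pieces gives the next term.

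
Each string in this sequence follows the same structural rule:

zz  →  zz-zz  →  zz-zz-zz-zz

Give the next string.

s(k+1) = s(k)·-·s(k) — each term doubles the last with '-' between the halves.
Doubling zz-zz-zz-zz with '-' between the halves:

zz-zz-zz-zz-zz-zz-zz-zz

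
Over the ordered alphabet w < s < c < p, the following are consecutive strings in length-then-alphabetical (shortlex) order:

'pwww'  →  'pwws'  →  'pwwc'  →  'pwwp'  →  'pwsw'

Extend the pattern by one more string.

Treat pwsw as a base-4 numeral over the given alphabet and add one, carrying through any trailing p's.

pwss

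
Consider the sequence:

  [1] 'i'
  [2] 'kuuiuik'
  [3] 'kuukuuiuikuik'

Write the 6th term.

s(k+1) = kuu·s(k)·uik, so each term gains kuu as a prefix and uik as a suffix.
From kuukuuiuikuik, 3 further steps: kuukuuiuikuik → kuukuukuuiuikuikuik → kuukuukuukuuiuikuikuikuik → (answer).

kuukuukuukuukuuiuikuikuikuikuik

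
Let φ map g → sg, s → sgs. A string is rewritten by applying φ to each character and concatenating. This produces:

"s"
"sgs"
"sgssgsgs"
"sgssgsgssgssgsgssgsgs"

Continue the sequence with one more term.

φ(sgssgsgssgssgsgssgsgs) expands symbol-by-symbol to sgs sg sgs sgs sg sgs sg sgs sgs sg sgs sgs sg sgs sg sgs sgs sg sgs sg sgs; joining the 21 pieces gives the next term.

sgssgsgssgssgsgssgsgssgssgsgssgssgsgssgsgssgssgsgssgsgs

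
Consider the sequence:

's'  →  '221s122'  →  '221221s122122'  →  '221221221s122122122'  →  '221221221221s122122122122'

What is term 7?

221221221221221221s122122122122122122

s(k+1) = 221·s(k)·122, so each term gains 221 as a prefix and 122 as a suffix.
From 221221221221s122122122122, 2 further steps: 221221221221s122122122122 → 221221221221221s122122122122122 → (answer).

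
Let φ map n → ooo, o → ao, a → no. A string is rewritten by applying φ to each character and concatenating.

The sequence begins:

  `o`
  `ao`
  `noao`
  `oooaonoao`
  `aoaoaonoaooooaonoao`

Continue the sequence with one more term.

φ(aoaoaonoaooooaonoao) expands symbol-by-symbol to no ao no ao no ao ooo ao no ao ao ao ao no ao ooo ao no ao; joining the 19 pieces gives the next term.

noaonoaonoaooooaonoaoaoaoaonoaooooaonoao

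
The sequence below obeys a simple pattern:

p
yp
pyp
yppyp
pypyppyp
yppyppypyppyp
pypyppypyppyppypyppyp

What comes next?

yppyppypyppyppypyppypyppyppypyppyp

This is a Fibonacci-style word recurrence s(k) = s(k−2)·s(k−1): e.g. p·yp = pyp.
So term 8 is yppyppypyppyp·pypyppypyppyppypyppyp.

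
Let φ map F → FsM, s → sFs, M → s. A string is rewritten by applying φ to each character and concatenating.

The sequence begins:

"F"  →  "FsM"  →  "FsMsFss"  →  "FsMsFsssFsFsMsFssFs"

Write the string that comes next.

Applying the rule to each of the 19 symbols of FsMsFsssFsFsMsFssFs gives the pieces FsM sFs s sFs FsM sFs sFs sFs FsM sFs FsM sFs s sFs FsM sFs sFs FsM sFs, which concatenate to the answer.

FsMsFsssFsFsMsFssFssFsFsMsFsFsMsFsssFsFsMsFssFsFsMsFs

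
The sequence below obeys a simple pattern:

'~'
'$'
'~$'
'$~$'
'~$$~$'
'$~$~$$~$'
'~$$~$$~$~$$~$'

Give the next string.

This is a Fibonacci-style word recurrence s(k) = s(k−2)·s(k−1): e.g. ~·$ = ~$.
So term 8 is $~$~$$~$·~$$~$$~$~$$~$.

$~$~$$~$~$$~$$~$~$$~$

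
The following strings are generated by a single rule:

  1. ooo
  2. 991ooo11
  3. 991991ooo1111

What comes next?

991991991ooo111111

s(k+1) = 991·s(k)·11, so each term gains 991 as a prefix and 11 as a suffix.
So the next term is 991·991991ooo1111·11.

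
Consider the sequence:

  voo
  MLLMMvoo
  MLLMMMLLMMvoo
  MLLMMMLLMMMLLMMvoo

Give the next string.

The strings grow by a fixed prefix MLLMM each time.
Applying this once more to MLLMMMLLMMMLLMMvoo:

MLLMMMLLMMMLLMMMLLMMvoo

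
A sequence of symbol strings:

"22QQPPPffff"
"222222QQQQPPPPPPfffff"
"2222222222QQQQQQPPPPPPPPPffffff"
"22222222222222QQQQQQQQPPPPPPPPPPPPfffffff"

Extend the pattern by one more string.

The n-th term is 4n-2 2's then 2n Q's then 3n P's then n+3 f's (n = 1, 2, …).
For the next term, n = 5, so the run lengths are 18, 10, 15, 8.

222222222222222222QQQQQQQQQQPPPPPPPPPPPPPPPffffffff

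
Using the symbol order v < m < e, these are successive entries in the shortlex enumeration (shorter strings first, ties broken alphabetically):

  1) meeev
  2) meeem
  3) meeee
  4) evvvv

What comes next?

evvvm

Find the rightmost character of evvvv below e, bump it to the next letter, and reset everything to its right to v.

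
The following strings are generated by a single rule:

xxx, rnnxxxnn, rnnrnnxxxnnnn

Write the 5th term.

rnnrnnrnnrnnxxxnnnnnnnn

s(k+1) = rnn·s(k)·nn, so each term gains rnn as a prefix and nn as a suffix.
From rnnrnnxxxnnnn, 2 further steps: rnnrnnxxxnnnn → rnnrnnrnnxxxnnnnnn → (answer).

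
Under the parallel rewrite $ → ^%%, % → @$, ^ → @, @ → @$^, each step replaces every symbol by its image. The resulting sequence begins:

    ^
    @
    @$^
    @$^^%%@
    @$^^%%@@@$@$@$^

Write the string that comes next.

Replace each of the 15 characters of @$^^%%@@@$@$@$^ in place — @$^ ^%% @ @ @$ @$ @$^ @$^ @$^ ^%% @$^ ^%% @$^ ^%% @ — and concatenate.

@$^^%%@@@$@$@$^@$^@$^^%%@$^^%%@$^^%%@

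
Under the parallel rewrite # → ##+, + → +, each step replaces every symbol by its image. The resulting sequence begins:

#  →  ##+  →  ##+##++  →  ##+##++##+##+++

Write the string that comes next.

Rewriting the 15 symbols of ##+##++##+##+++ one by one yields ##+ ##+ + ##+ ##+ + + ##+ ##+ + ##+ ##+ + + +; concatenated:

##+##++##+##+++##+##++##+##++++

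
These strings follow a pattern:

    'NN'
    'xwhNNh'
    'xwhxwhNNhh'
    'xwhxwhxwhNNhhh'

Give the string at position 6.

Each term wraps the previous one in xwh on the left and h on the right.
From xwhxwhxwhNNhhh, 2 further steps: xwhxwhxwhNNhhh → xwhxwhxwhxwhNNhhhh → (answer).

xwhxwhxwhxwhxwhNNhhhhh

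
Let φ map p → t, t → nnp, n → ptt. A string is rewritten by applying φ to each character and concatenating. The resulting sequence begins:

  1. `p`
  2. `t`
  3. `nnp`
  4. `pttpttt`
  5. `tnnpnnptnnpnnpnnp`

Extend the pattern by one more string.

nnppttptttpttptttnnppttptttpttptttpttpttt

Replace each of the 17 characters of tnnpnnptnnpnnpnnp in place — nnp ptt ptt t ptt ptt t nnp ptt ptt t ptt ptt t ptt ptt t — and concatenate.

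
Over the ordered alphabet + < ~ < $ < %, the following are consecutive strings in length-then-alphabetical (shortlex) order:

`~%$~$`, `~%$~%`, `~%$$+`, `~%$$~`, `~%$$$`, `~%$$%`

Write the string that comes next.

~%$%+

Find the rightmost character of ~%$$% below %, bump it to the next letter, and reset everything to its right to +.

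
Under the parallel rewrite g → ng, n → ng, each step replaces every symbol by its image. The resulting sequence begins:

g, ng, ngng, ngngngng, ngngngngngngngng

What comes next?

ngngngngngngngngngngngngngngngng

Applying the rule to each of the 16 symbols of ngngngngngngngng gives the pieces ng ng ng ng ng ng ng ng ng ng ng ng ng ng ng ng, which concatenate to the answer.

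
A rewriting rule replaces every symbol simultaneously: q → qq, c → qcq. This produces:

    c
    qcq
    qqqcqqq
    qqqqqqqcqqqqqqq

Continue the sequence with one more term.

Replace each of the 15 characters of qqqqqqqcqqqqqqq in place — qq qq qq qq qq qq qq qcq qq qq qq qq qq qq qq — and concatenate.

qqqqqqqqqqqqqqqcqqqqqqqqqqqqqqq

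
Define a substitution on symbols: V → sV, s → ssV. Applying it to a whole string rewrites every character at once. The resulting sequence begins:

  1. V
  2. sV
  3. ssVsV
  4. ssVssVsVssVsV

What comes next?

φ(ssVssVsVssVsV) expands symbol-by-symbol to ssV ssV sV ssV ssV sV ssV sV ssV ssV sV ssV sV; joining the 13 pieces gives the next term.

ssVssVsVssVssVsVssVsVssVssVsVssVsV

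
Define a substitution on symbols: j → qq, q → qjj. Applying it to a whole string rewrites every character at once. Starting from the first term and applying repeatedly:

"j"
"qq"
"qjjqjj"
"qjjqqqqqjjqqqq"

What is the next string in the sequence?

qjjqqqqqjjqjjqjjqjjqjjqqqqqjjqjjqjjqjj

Replace each of the 14 characters of qjjqqqqqjjqqqq in place — qjj qq qq qjj qjj qjj qjj qjj qq qq qjj qjj qjj qjj — and concatenate.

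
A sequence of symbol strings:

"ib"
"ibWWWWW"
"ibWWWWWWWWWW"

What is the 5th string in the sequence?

ibWWWWWWWWWWWWWWWWWWWW

The strings grow by a fixed suffix WWWWW each time.
From ibWWWWWWWWWW, 2 further steps: ibWWWWWWWWWW → ibWWWWWWWWWWWWWWW → (answer).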